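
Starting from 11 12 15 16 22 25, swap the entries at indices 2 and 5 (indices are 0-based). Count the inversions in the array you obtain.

Positions 2 and 5 hold 15 and 25; after swapping, the array is [11, 12, 25, 16, 22, 15].
For each element, count later entries that are smaller:
11: 0
12: 0
25: 3
16: 1
22: 1
15: 0
Sum: 0 + 0 + 3 + 1 + 1 + 0 = 5

There are 5 inversions.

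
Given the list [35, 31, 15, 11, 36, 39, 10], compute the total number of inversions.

Element-by-element contributions:
35 → 31, 15, 11, 10 → 4
31 → 15, 11, 10 → 3
15 → 11, 10 → 2
11 → 10 → 1
36 → 10 → 1
39 → 10 → 1
10 → none → 0
Sum: 4 + 3 + 2 + 1 + 1 + 1 + 0 = 12

12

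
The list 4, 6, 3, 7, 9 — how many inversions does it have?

2

Out-of-order index pairs (1-indexed):
(1,3): 4 > 3
(2,3): 6 > 3
That's 2 pairs.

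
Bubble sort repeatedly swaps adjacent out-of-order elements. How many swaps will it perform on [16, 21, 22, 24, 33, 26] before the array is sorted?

Adjacent swaps: 1

The minimum number of adjacent swaps to sort an array equals its inversion count, since every such swap removes exactly one inversion.
Count inversions — for each element, later elements that are smaller:
16: none → 0
21: none → 0
22: none → 0
24: none → 0
33: 26 → 1
26: none → 0
Total inversions: 0 + 0 + 0 + 0 + 1 + 0 = 1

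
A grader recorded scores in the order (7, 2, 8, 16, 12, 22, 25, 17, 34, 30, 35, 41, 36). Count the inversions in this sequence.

Sweep left to right; for each value list the smaller values that follow it:
7 → 2 → 1
2 → none → 0
8 → none → 0
16 → 12 → 1
12 → none → 0
22 → 17 → 1
25 → 17 → 1
17 → none → 0
34 → 30 → 1
30 → none → 0
35 → none → 0
41 → 36 → 1
36 → none → 0
Sum: 1 + 0 + 0 + 1 + 0 + 1 + 1 + 0 + 1 + 0 + 0 + 1 + 0 = 6

There are 6 inversions.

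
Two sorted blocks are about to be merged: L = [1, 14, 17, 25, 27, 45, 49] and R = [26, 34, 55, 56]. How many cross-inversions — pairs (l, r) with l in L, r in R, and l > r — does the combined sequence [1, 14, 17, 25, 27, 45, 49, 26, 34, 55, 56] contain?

For each element r of the right run, count left-run elements greater than r:
r = 26: 27, 45, 49 → 3
r = 34: 45, 49 → 2
r = 55: none → 0
r = 56: none → 0
Cross-inversions: 3 + 2 + 0 + 0 = 5

5 cross-inversions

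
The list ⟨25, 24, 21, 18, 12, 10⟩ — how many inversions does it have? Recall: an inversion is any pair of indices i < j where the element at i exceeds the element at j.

Sweep left to right; for each value list the smaller values that follow it:
25 → 24, 21, 18, 12, 10 → 5
24 → 21, 18, 12, 10 → 4
21 → 18, 12, 10 → 3
18 → 12, 10 → 2
12 → 10 → 1
10 → none → 0
Sum: 5 + 4 + 3 + 2 + 1 + 0 = 15

15 inversions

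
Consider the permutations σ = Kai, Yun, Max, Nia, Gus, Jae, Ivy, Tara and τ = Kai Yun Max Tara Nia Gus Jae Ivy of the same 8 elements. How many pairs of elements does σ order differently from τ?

4

Assign each item its position (1..8) in the first ordering, then rewrite the second ordering as that position sequence:
positions: Kai→1, Yun→2, Max→3, Nia→4, Gus→5, Jae→6, Ivy→7, Tara→8
second ordering as positions: [1, 2, 3, 8, 4, 5, 6, 7]
Discordant pairs = inversions in this position sequence.
1: 0
2: 0
3: 0
8: 4, 5, 6, 7 → 4
4: 0
5: 0
6: 0
7: 0
Total: 0 + 0 + 0 + 4 + 0 + 0 + 0 + 0 = 4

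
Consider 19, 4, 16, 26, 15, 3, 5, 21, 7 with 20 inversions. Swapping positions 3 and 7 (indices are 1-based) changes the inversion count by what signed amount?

Positions 3 and 7 hold 16 and 5; after swapping, the array is [19, 4, 5, 26, 15, 3, 16, 21, 7].
Sweep left to right; for each value list the smaller values that follow it:
19: 6
4: 1
5: 1
26: 5
15: 2
3: 0
16: 1
21: 1
7: 0
Sum: 6 + 1 + 1 + 5 + 2 + 0 + 1 + 1 + 0 = 17
Change: 17 − 20 = -3

-3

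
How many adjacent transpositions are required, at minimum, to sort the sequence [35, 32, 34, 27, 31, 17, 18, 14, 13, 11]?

Minimum adjacent swaps = number of inversions (each swap of adjacent out-of-order elements removes one inversion and no swap can remove more).
Count inversions — for each element, later elements that are smaller:
35: 32, 34, 27, 31, 17, 18, 14, 13, 11 → 9
32: 27, 31, 17, 18, 14, 13, 11 → 7
34: 27, 31, 17, 18, 14, 13, 11 → 7
27: 17, 18, 14, 13, 11 → 5
31: 17, 18, 14, 13, 11 → 5
17: 14, 13, 11 → 3
18: 14, 13, 11 → 3
14: 13, 11 → 2
13: 11 → 1
11: none → 0
Total inversions: 9 + 7 + 7 + 5 + 5 + 3 + 3 + 2 + 1 + 0 = 42

42 adjacent swaps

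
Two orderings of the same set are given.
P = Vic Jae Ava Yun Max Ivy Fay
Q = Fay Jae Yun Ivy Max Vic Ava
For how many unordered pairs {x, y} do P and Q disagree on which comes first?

Assign each item its position (1..7) in the first ordering, then rewrite the second ordering as that position sequence:
positions: Vic→1, Jae→2, Ava→3, Yun→4, Max→5, Ivy→6, Fay→7
second ordering as positions: [7, 2, 4, 6, 5, 1, 3]
Discordant pairs = inversions in this position sequence.
7: 2, 4, 6, 5, 1, 3 → 6
2: 1 → 1
4: 1, 3 → 2
6: 5, 1, 3 → 3
5: 1, 3 → 2
1: 0
3: 0
Total: 6 + 1 + 2 + 3 + 2 + 0 + 0 = 14

14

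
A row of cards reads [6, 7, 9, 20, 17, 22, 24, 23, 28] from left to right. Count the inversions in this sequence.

Count, for each position, how many later elements it exceeds:
6 → none → 0
7 → none → 0
9 → none → 0
20 → 17 → 1
17 → none → 0
22 → none → 0
24 → 23 → 1
23 → none → 0
28 → none → 0
Sum: 0 + 0 + 0 + 1 + 0 + 0 + 1 + 0 + 0 = 2

There are 2 inversions.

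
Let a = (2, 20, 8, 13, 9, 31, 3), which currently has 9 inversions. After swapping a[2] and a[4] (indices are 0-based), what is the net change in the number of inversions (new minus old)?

Positions 2 and 4 hold 8 and 9; after swapping, the array is [2, 20, 9, 13, 8, 31, 3].
Count, for each position, how many later elements it exceeds:
2 → none → 0
20 → 9, 13, 8, 3 → 4
9 → 8, 3 → 2
13 → 8, 3 → 2
8 → 3 → 1
31 → 3 → 1
3 → none → 0
Sum: 0 + 4 + 2 + 2 + 1 + 1 + 0 = 10
Change: 10 − 9 = +1

+1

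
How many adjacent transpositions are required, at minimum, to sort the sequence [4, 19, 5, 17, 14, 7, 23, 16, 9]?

15

Each adjacent swap fixes exactly one inversion, so the minimum swap count equals the number of inversions.
Count inversions — for each element, later elements that are smaller:
4: none → 0
19: 5, 17, 14, 7, 16, 9 → 6
5: none → 0
17: 14, 7, 16, 9 → 4
14: 7, 9 → 2
7: none → 0
23: 16, 9 → 2
16: 9 → 1
9: none → 0
Total inversions: 0 + 6 + 0 + 4 + 2 + 0 + 2 + 1 + 0 = 15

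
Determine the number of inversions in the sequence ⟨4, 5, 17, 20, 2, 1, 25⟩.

For each element, count later entries that are smaller:
4: 2
5: 2
17: 2
20: 2
2: 1
1: 0
25: 0
Sum: 2 + 2 + 2 + 2 + 1 + 0 + 0 = 9

9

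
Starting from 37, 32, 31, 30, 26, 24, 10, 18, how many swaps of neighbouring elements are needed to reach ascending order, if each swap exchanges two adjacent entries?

Each adjacent swap fixes exactly one inversion, so the minimum swap count equals the number of inversions.
Count inversions — for each element, later elements that are smaller:
37: 32, 31, 30, 26, 24, 10, 18 → 7
32: 31, 30, 26, 24, 10, 18 → 6
31: 30, 26, 24, 10, 18 → 5
30: 26, 24, 10, 18 → 4
26: 24, 10, 18 → 3
24: 10, 18 → 2
10: none → 0
18: none → 0
Total inversions: 7 + 6 + 5 + 4 + 3 + 2 + 0 + 0 = 27

There are 27 swaps.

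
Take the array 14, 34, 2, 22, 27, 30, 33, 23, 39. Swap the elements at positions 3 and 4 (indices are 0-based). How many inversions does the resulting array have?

Positions 3 and 4 hold 22 and 27; after swapping, the array is [14, 34, 2, 27, 22, 30, 33, 23, 39].
Sweep left to right; for each value list the smaller values that follow it:
14 → 2 → 1
34 → 2, 27, 22, 30, 33, 23 → 6
2 → none → 0
27 → 22, 23 → 2
22 → none → 0
30 → 23 → 1
33 → 23 → 1
23 → none → 0
39 → none → 0
Sum: 1 + 6 + 0 + 2 + 0 + 1 + 1 + 0 + 0 = 11

11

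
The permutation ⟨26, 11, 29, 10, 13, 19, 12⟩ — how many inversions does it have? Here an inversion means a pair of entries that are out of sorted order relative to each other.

Element-by-element contributions:
26 → 11, 10, 13, 19, 12 → 5
11 → 10 → 1
29 → 10, 13, 19, 12 → 4
10 → none → 0
13 → 12 → 1
19 → 12 → 1
12 → none → 0
Sum: 5 + 1 + 4 + 0 + 1 + 1 + 0 = 12

12 inversions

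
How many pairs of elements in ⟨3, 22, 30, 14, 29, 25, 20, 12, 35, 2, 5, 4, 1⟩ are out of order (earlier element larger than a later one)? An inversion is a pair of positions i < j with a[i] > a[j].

53

Sweep left to right; for each value list the smaller values that follow it:
3 → 2, 1 → 2
22 → 14, 20, 12, 2, 5, 4, 1 → 7
30 → 14, 29, 25, 20, 12, 2, 5, 4, 1 → 9
14 → 12, 2, 5, 4, 1 → 5
29 → 25, 20, 12, 2, 5, 4, 1 → 7
25 → 20, 12, 2, 5, 4, 1 → 6
20 → 12, 2, 5, 4, 1 → 5
12 → 2, 5, 4, 1 → 4
35 → 2, 5, 4, 1 → 4
2 → 1 → 1
5 → 4, 1 → 2
4 → 1 → 1
1 → none → 0
Sum: 2 + 7 + 9 + 5 + 7 + 6 + 5 + 4 + 4 + 1 + 2 + 1 + 0 = 53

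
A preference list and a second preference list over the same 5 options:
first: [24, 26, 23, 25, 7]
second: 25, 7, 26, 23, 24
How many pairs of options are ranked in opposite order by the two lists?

8

Assign each item its position (1..5) in the first ordering, then rewrite the second ordering as that position sequence:
positions: 24→1, 26→2, 23→3, 25→4, 7→5
second ordering as positions: [4, 5, 2, 3, 1]
Discordant pairs = inversions in this position sequence.
4: 2, 3, 1 → 3
5: 2, 3, 1 → 3
2: 1 → 1
3: 1 → 1
1: 0
Total: 3 + 3 + 1 + 1 + 0 = 8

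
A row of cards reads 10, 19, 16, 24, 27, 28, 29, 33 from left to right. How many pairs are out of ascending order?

For each element, count later entries that are smaller:
10 → none → 0
19 → 16 → 1
16 → none → 0
24 → none → 0
27 → none → 0
28 → none → 0
29 → none → 0
33 → none → 0
Sum: 0 + 1 + 0 + 0 + 0 + 0 + 0 + 0 = 1

1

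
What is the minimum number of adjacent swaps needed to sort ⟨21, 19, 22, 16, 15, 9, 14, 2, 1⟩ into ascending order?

The minimum number of adjacent swaps to sort an array equals its inversion count, since every such swap removes exactly one inversion.
Count inversions — for each element, later elements that are smaller:
21: 19, 16, 15, 9, 14, 2, 1 → 7
19: 16, 15, 9, 14, 2, 1 → 6
22: 16, 15, 9, 14, 2, 1 → 6
16: 15, 9, 14, 2, 1 → 5
15: 9, 14, 2, 1 → 4
9: 2, 1 → 2
14: 2, 1 → 2
2: 1 → 1
1: none → 0
Total inversions: 7 + 6 + 6 + 5 + 4 + 2 + 2 + 1 + 0 = 33

33 adjacent swaps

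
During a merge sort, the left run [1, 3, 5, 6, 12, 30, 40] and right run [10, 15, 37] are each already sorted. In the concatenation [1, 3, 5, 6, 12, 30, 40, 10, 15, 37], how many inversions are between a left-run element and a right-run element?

There are 6 split inversions.

For each element r of the right run, count left-run elements greater than r:
r = 10: 12, 30, 40 → 3
r = 15: 30, 40 → 2
r = 37: 40 → 1
Cross-inversions: 3 + 2 + 1 = 6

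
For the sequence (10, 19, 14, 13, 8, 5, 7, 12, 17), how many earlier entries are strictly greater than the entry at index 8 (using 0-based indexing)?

The element at index 8 is 17.
Elements before it: 10, 19, 14, 13, 8, 5, 7, 12
Those larger than 17: 19

1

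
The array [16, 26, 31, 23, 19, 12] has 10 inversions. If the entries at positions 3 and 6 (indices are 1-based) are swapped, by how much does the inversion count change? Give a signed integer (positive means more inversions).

-5

Positions 3 and 6 hold 31 and 12; after swapping, the array is [16, 26, 12, 23, 19, 31].
For each element, count later entries that are smaller:
16: 1
26: 3
12: 0
23: 1
19: 0
31: 0
Sum: 1 + 3 + 0 + 1 + 0 + 0 = 5
Change: 5 − 10 = -5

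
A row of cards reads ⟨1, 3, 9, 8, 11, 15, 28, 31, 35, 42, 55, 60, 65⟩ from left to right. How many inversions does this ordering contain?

1

Element-by-element contributions:
1 → none → 0
3 → none → 0
9 → 8 → 1
8 → none → 0
11 → none → 0
15 → none → 0
28 → none → 0
31 → none → 0
35 → none → 0
42 → none → 0
55 → none → 0
60 → none → 0
65 → none → 0
Sum: 0 + 0 + 1 + 0 + 0 + 0 + 0 + 0 + 0 + 0 + 0 + 0 + 0 = 1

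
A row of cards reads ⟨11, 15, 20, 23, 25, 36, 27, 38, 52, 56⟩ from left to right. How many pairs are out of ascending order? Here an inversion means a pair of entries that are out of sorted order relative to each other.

1 out-of-order pair

Element-by-element contributions:
11 → none → 0
15 → none → 0
20 → none → 0
23 → none → 0
25 → none → 0
36 → 27 → 1
27 → none → 0
38 → none → 0
52 → none → 0
56 → none → 0
Sum: 0 + 0 + 0 + 0 + 0 + 1 + 0 + 0 + 0 + 0 = 1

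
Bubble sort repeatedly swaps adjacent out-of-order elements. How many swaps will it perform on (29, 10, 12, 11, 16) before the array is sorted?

5 swaps

The minimum number of adjacent swaps to sort an array equals its inversion count, since every such swap removes exactly one inversion.
Count inversions — for each element, later elements that are smaller:
29: 10, 12, 11, 16 → 4
10: none → 0
12: 11 → 1
11: none → 0
16: none → 0
Total inversions: 4 + 0 + 1 + 0 + 0 = 5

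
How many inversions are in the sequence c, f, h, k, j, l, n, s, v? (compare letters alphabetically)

1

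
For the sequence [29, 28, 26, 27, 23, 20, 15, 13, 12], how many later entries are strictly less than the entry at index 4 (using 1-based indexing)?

The element at index 4 is 27.
Elements after it: 23, 20, 15, 13, 12
Those smaller than 27: 23, 20, 15, 13, 12

5 such elements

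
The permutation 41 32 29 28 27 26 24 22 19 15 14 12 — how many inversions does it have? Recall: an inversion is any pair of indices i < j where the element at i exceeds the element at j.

Sweep left to right; for each value list the smaller values that follow it:
41: 11
32: 10
29: 9
28: 8
27: 7
26: 6
24: 5
22: 4
19: 3
15: 2
14: 1
12: 0
Sum: 11 + 10 + 9 + 8 + 7 + 6 + 5 + 4 + 3 + 2 + 1 + 0 = 66

66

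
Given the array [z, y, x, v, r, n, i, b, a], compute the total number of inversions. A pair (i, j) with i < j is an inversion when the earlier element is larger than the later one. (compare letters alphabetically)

36 out-of-order pairs

Sweep left to right; for each value list the smaller values that follow it:
z: 8
y: 7
x: 6
v: 5
r: 4
n: 3
i: 2
b: 1
a: 0
Sum: 8 + 7 + 6 + 5 + 4 + 3 + 2 + 1 + 0 = 36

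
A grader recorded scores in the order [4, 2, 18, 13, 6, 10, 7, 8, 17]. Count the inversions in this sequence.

Out-of-order pairs: 13

For each element, count later entries that are smaller:
4 → 2 → 1
2 → none → 0
18 → 13, 6, 10, 7, 8, 17 → 6
13 → 6, 10, 7, 8 → 4
6 → none → 0
10 → 7, 8 → 2
7 → none → 0
8 → none → 0
17 → none → 0
Sum: 1 + 0 + 6 + 4 + 0 + 2 + 0 + 0 + 0 = 13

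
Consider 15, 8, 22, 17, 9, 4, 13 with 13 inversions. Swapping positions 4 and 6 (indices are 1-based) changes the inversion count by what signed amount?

-3

Positions 4 and 6 hold 17 and 4; after swapping, the array is [15, 8, 22, 4, 9, 17, 13].
Element-by-element contributions:
15: 4
8: 1
22: 4
4: 0
9: 0
17: 1
13: 0
Sum: 4 + 1 + 4 + 0 + 0 + 1 + 0 = 10
Change: 10 − 13 = -3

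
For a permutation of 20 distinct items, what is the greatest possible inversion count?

A reversed (strictly descending) arrangement makes every pair an inversion, giving C(20, 2) inversions.
C(20, 2) = 20·19/2 = 190

190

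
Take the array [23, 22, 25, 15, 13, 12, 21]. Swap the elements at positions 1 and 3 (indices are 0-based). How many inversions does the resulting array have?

15 inversions

Positions 1 and 3 hold 22 and 15; after swapping, the array is [23, 15, 25, 22, 13, 12, 21].
Sweep left to right; for each value list the smaller values that follow it:
23: 5
15: 2
25: 4
22: 3
13: 1
12: 0
21: 0
Sum: 5 + 2 + 4 + 3 + 1 + 0 + 0 = 15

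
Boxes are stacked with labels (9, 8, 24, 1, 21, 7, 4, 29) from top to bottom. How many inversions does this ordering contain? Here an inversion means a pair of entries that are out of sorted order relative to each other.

14 out-of-order pairs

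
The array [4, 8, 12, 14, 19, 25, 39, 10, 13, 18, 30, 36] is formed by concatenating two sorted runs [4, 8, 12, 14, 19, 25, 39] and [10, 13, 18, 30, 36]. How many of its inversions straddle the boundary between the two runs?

Cross-inversions: 14

Take each right-half value and tally the left-half values above it:
r = 10: 12, 14, 19, 25, 39 → 5
r = 13: 14, 19, 25, 39 → 4
r = 18: 19, 25, 39 → 3
r = 30: 39 → 1
r = 36: 39 → 1
Cross-inversions: 5 + 4 + 3 + 1 + 1 = 14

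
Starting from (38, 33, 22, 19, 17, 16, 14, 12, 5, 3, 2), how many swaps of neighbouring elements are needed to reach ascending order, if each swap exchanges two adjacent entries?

55 adjacent swaps

The minimum number of adjacent swaps to sort an array equals its inversion count, since every such swap removes exactly one inversion.
Count inversions — for each element, later elements that are smaller:
38: 33, 22, 19, 17, 16, 14, 12, 5, 3, 2 → 10
33: 22, 19, 17, 16, 14, 12, 5, 3, 2 → 9
22: 19, 17, 16, 14, 12, 5, 3, 2 → 8
19: 17, 16, 14, 12, 5, 3, 2 → 7
17: 16, 14, 12, 5, 3, 2 → 6
16: 14, 12, 5, 3, 2 → 5
14: 12, 5, 3, 2 → 4
12: 5, 3, 2 → 3
5: 3, 2 → 2
3: 2 → 1
2: none → 0
Total inversions: 10 + 9 + 8 + 7 + 6 + 5 + 4 + 3 + 2 + 1 + 0 = 55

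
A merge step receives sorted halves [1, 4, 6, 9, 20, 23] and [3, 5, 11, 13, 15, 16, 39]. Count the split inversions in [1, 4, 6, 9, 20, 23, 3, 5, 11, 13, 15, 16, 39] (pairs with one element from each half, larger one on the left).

Take each right-half value and tally the left-half values above it:
r = 3: 4, 6, 9, 20, 23 → 5
r = 5: 6, 9, 20, 23 → 4
r = 11: 20, 23 → 2
r = 13: 20, 23 → 2
r = 15: 20, 23 → 2
r = 16: 20, 23 → 2
r = 39: none → 0
Cross-inversions: 5 + 4 + 2 + 2 + 2 + 2 + 0 = 17

17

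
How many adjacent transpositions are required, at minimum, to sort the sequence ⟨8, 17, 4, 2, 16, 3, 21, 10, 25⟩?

13

Each adjacent swap fixes exactly one inversion, so the minimum swap count equals the number of inversions.
Count inversions — for each element, later elements that are smaller:
8: 4, 2, 3 → 3
17: 4, 2, 16, 3, 10 → 5
4: 2, 3 → 2
2: none → 0
16: 3, 10 → 2
3: none → 0
21: 10 → 1
10: none → 0
25: none → 0
Total inversions: 3 + 5 + 2 + 0 + 2 + 0 + 1 + 0 + 0 = 13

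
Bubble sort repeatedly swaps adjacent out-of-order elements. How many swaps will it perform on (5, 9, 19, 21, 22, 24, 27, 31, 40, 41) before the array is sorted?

0

The minimum number of adjacent swaps to sort an array equals its inversion count, since every such swap removes exactly one inversion.
Count inversions — for each element, later elements that are smaller:
5: none → 0
9: none → 0
19: none → 0
21: none → 0
22: none → 0
24: none → 0
27: none → 0
31: none → 0
40: none → 0
41: none → 0
Total inversions: 0 + 0 + 0 + 0 + 0 + 0 + 0 + 0 + 0 + 0 = 0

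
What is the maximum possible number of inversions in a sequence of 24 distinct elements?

Inversions: 276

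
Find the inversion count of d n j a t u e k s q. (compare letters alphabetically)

Count, for each position, how many later elements it exceeds:
d: 1
n: 4
j: 2
a: 0
t: 4
u: 4
e: 0
k: 0
s: 1
q: 0
Sum: 1 + 4 + 2 + 0 + 4 + 4 + 0 + 0 + 1 + 0 = 16

16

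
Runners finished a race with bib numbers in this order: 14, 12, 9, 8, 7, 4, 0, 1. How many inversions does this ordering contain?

Count, for each position, how many later elements it exceeds:
14: 7
12: 6
9: 5
8: 4
7: 3
4: 2
0: 0
1: 0
Sum: 7 + 6 + 5 + 4 + 3 + 2 + 0 + 0 = 27

27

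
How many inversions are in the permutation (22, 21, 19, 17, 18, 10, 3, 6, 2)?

For each element, count later entries that are smaller:
22: 8
21: 7
19: 6
17: 4
18: 4
10: 3
3: 1
6: 1
2: 0
Sum: 8 + 7 + 6 + 4 + 4 + 3 + 1 + 1 + 0 = 34

There are 34 inversions.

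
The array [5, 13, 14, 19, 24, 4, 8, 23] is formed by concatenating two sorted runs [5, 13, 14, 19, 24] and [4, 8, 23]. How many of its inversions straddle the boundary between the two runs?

10

Count, for every r in R, how many entries of L exceed r:
r = 4: 5, 13, 14, 19, 24 → 5
r = 8: 13, 14, 19, 24 → 4
r = 23: 24 → 1
Cross-inversions: 5 + 4 + 1 = 10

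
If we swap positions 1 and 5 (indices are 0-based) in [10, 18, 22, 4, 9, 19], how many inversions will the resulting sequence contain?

8 inversions

Positions 1 and 5 hold 18 and 19; after swapping, the array is [10, 19, 22, 4, 9, 18].
Sweep left to right; for each value list the smaller values that follow it:
10 → 4, 9 → 2
19 → 4, 9, 18 → 3
22 → 4, 9, 18 → 3
4 → none → 0
9 → none → 0
18 → none → 0
Sum: 2 + 3 + 3 + 0 + 0 + 0 = 8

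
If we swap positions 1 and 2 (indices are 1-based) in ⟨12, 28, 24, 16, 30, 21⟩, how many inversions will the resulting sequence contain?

Positions 1 and 2 hold 12 and 28; after swapping, the array is [28, 12, 24, 16, 30, 21].
For each element, count later entries that are smaller:
28 → 12, 24, 16, 21 → 4
12 → none → 0
24 → 16, 21 → 2
16 → none → 0
30 → 21 → 1
21 → none → 0
Sum: 4 + 0 + 2 + 0 + 1 + 0 = 7

7 inversions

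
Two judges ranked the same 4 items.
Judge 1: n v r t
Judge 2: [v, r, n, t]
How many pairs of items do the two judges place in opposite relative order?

There are 2 discordant pairs.

Assign each item its position (1..4) in the first ordering, then rewrite the second ordering as that position sequence:
positions: n→1, v→2, r→3, t→4
second ordering as positions: [2, 3, 1, 4]
Discordant pairs = inversions in this position sequence.
2: 1 → 1
3: 1 → 1
1: 0
4: 0
Total: 1 + 1 + 0 + 0 = 2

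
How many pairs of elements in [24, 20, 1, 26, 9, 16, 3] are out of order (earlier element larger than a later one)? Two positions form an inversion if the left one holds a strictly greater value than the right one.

Element-by-element contributions:
24 → 20, 1, 9, 16, 3 → 5
20 → 1, 9, 16, 3 → 4
1 → none → 0
26 → 9, 16, 3 → 3
9 → 3 → 1
16 → 3 → 1
3 → none → 0
Sum: 5 + 4 + 0 + 3 + 1 + 1 + 0 = 14

14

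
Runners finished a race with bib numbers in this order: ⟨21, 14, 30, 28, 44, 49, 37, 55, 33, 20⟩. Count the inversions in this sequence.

Out-of-order pairs: 16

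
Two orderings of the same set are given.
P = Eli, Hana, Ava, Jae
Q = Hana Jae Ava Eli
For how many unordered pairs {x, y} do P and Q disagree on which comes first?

Assign each item its position (1..4) in the first ordering, then rewrite the second ordering as that position sequence:
positions: Eli→1, Hana→2, Ava→3, Jae→4
second ordering as positions: [2, 4, 3, 1]
Discordant pairs = inversions in this position sequence.
2: 1 → 1
4: 3, 1 → 2
3: 1 → 1
1: 0
Total: 1 + 2 + 1 + 0 = 4

4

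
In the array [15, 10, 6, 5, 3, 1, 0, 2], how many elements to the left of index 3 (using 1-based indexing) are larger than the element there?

The element at index 3 is 6.
Elements before it: 15, 10
Those larger than 6: 15, 10

2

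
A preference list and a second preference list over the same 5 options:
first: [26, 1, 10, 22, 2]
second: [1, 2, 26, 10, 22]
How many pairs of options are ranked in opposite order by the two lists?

4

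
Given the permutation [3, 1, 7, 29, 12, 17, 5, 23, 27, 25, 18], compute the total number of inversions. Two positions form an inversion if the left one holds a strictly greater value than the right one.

Inversions: 15

Element-by-element contributions:
3 → 1 → 1
1 → none → 0
7 → 5 → 1
29 → 12, 17, 5, 23, 27, 25, 18 → 7
12 → 5 → 1
17 → 5 → 1
5 → none → 0
23 → 18 → 1
27 → 25, 18 → 2
25 → 18 → 1
18 → none → 0
Sum: 1 + 0 + 1 + 7 + 1 + 1 + 0 + 1 + 2 + 1 + 0 = 15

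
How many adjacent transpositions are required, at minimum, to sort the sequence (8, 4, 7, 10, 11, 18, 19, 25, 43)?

2 swaps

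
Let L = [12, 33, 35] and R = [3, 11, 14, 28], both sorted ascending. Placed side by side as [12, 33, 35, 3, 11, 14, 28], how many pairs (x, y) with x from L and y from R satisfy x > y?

Split inversions: 10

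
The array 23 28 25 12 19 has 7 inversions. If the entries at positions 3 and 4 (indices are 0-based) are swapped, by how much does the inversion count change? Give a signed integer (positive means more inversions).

+1

Positions 3 and 4 hold 12 and 19; after swapping, the array is [23, 28, 25, 19, 12].
Element-by-element contributions:
23: 2
28: 3
25: 2
19: 1
12: 0
Sum: 2 + 3 + 2 + 1 + 0 = 8
Change: 8 − 7 = +1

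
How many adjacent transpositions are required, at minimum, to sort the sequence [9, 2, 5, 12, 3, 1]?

Minimum adjacent swaps = number of inversions (each swap of adjacent out-of-order elements removes one inversion and no swap can remove more).
Count inversions — for each element, later elements that are smaller:
9: 2, 5, 3, 1 → 4
2: 1 → 1
5: 3, 1 → 2
12: 3, 1 → 2
3: 1 → 1
1: none → 0
Total inversions: 4 + 1 + 2 + 2 + 1 + 0 = 10

10 swaps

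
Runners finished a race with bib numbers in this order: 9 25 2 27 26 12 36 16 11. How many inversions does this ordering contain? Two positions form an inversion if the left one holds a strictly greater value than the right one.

Element-by-element contributions:
9 → 2 → 1
25 → 2, 12, 16, 11 → 4
2 → none → 0
27 → 26, 12, 16, 11 → 4
26 → 12, 16, 11 → 3
12 → 11 → 1
36 → 16, 11 → 2
16 → 11 → 1
11 → none → 0
Sum: 1 + 4 + 0 + 4 + 3 + 1 + 2 + 1 + 0 = 16

16 inversions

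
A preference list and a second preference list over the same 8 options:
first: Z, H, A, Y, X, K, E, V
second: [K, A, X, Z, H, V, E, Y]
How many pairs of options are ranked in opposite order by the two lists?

Assign each item its position (1..8) in the first ordering, then rewrite the second ordering as that position sequence:
positions: Z→1, H→2, A→3, Y→4, X→5, K→6, E→7, V→8
second ordering as positions: [6, 3, 5, 1, 2, 8, 7, 4]
Discordant pairs = inversions in this position sequence.
6: 3, 5, 1, 2, 4 → 5
3: 1, 2 → 2
5: 1, 2, 4 → 3
1: 0
2: 0
8: 7, 4 → 2
7: 4 → 1
4: 0
Total: 5 + 2 + 3 + 0 + 0 + 2 + 1 + 0 = 13

13 pairs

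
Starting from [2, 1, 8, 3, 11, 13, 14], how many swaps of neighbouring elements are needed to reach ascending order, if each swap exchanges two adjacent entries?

2

Minimum adjacent swaps = number of inversions (each swap of adjacent out-of-order elements removes one inversion and no swap can remove more).
Count inversions — for each element, later elements that are smaller:
2: 1 → 1
1: none → 0
8: 3 → 1
3: none → 0
11: none → 0
13: none → 0
14: none → 0
Total inversions: 1 + 0 + 1 + 0 + 0 + 0 + 0 = 2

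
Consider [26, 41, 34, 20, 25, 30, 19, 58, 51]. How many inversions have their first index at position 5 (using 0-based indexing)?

The element at index 5 is 30.
Elements after it: 19, 58, 51
Those smaller than 30: 19

1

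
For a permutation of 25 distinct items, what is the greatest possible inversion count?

The maximum occurs when the array is in strictly decreasing order: every one of the C(25, 2) pairs is inverted.
C(25, 2) = 25·24/2 = 300

300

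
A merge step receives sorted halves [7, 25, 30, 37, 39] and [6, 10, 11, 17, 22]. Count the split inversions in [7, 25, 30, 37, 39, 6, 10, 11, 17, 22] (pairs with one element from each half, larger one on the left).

21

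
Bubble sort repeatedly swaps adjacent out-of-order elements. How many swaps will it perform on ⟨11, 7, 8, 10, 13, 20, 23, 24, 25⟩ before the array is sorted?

3

Minimum adjacent swaps = number of inversions (each swap of adjacent out-of-order elements removes one inversion and no swap can remove more).
Count inversions — for each element, later elements that are smaller:
11: 7, 8, 10 → 3
7: none → 0
8: none → 0
10: none → 0
13: none → 0
20: none → 0
23: none → 0
24: none → 0
25: none → 0
Total inversions: 3 + 0 + 0 + 0 + 0 + 0 + 0 + 0 + 0 = 3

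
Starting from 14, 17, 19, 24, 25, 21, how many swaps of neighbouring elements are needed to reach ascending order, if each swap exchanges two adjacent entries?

Adjacent swaps: 2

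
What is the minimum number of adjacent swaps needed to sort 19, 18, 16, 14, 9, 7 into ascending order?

15 adjacent swaps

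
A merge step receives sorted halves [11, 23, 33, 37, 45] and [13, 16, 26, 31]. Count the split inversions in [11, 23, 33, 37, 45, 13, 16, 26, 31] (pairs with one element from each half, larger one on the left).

14

Take each right-half value and tally the left-half values above it:
r = 13: 23, 33, 37, 45 → 4
r = 16: 23, 33, 37, 45 → 4
r = 26: 33, 37, 45 → 3
r = 31: 33, 37, 45 → 3
Cross-inversions: 4 + 4 + 3 + 3 = 14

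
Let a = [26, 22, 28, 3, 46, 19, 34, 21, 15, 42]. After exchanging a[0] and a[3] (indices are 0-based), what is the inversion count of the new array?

19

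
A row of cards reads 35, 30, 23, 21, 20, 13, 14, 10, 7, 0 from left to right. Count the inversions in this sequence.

Sweep left to right; for each value list the smaller values that follow it:
35 → 30, 23, 21, 20, 13, 14, 10, 7, 0 → 9
30 → 23, 21, 20, 13, 14, 10, 7, 0 → 8
23 → 21, 20, 13, 14, 10, 7, 0 → 7
21 → 20, 13, 14, 10, 7, 0 → 6
20 → 13, 14, 10, 7, 0 → 5
13 → 10, 7, 0 → 3
14 → 10, 7, 0 → 3
10 → 7, 0 → 2
7 → 0 → 1
0 → none → 0
Sum: 9 + 8 + 7 + 6 + 5 + 3 + 3 + 2 + 1 + 0 = 44

44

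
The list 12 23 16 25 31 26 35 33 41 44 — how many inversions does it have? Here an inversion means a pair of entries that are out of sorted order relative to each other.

There are 3 inversions.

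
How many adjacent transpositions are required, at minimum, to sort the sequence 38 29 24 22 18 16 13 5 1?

Swaps: 36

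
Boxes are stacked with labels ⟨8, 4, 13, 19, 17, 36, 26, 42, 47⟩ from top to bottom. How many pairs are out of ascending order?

3 out-of-order pairs

For each element, count later entries that are smaller:
8 → 4 → 1
4 → none → 0
13 → none → 0
19 → 17 → 1
17 → none → 0
36 → 26 → 1
26 → none → 0
42 → none → 0
47 → none → 0
Sum: 1 + 0 + 0 + 1 + 0 + 1 + 0 + 0 + 0 = 3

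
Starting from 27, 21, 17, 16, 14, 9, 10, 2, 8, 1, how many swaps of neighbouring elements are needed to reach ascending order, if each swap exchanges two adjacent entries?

43

Each adjacent swap fixes exactly one inversion, so the minimum swap count equals the number of inversions.
Count inversions — for each element, later elements that are smaller:
27: 21, 17, 16, 14, 9, 10, 2, 8, 1 → 9
21: 17, 16, 14, 9, 10, 2, 8, 1 → 8
17: 16, 14, 9, 10, 2, 8, 1 → 7
16: 14, 9, 10, 2, 8, 1 → 6
14: 9, 10, 2, 8, 1 → 5
9: 2, 8, 1 → 3
10: 2, 8, 1 → 3
2: 1 → 1
8: 1 → 1
1: none → 0
Total inversions: 9 + 8 + 7 + 6 + 5 + 3 + 3 + 1 + 1 + 0 = 43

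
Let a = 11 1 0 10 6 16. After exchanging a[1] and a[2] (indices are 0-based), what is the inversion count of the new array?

Positions 1 and 2 hold 1 and 0; after swapping, the array is [11, 0, 1, 10, 6, 16].
For each element, count later entries that are smaller:
11 → 0, 1, 10, 6 → 4
0 → none → 0
1 → none → 0
10 → 6 → 1
6 → none → 0
16 → none → 0
Sum: 4 + 0 + 0 + 1 + 0 + 0 = 5

5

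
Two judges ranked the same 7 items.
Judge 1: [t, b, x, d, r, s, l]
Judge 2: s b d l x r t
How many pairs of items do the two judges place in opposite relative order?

Assign each item its position (1..7) in the first ordering, then rewrite the second ordering as that position sequence:
positions: t→1, b→2, x→3, d→4, r→5, s→6, l→7
second ordering as positions: [6, 2, 4, 7, 3, 5, 1]
Discordant pairs = inversions in this position sequence.
6: 2, 4, 3, 5, 1 → 5
2: 1 → 1
4: 3, 1 → 2
7: 3, 5, 1 → 3
3: 1 → 1
5: 1 → 1
1: 0
Total: 5 + 1 + 2 + 3 + 1 + 1 + 0 = 13

13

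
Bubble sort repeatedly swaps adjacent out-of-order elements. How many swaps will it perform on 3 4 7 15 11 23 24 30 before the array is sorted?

1 swap

Each adjacent swap fixes exactly one inversion, so the minimum swap count equals the number of inversions.
Count inversions — for each element, later elements that are smaller:
3: none → 0
4: none → 0
7: none → 0
15: 11 → 1
11: none → 0
23: none → 0
24: none → 0
30: none → 0
Total inversions: 0 + 0 + 0 + 1 + 0 + 0 + 0 + 0 = 1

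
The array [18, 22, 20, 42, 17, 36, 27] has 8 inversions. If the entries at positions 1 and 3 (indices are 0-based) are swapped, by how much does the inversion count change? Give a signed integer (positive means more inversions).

+1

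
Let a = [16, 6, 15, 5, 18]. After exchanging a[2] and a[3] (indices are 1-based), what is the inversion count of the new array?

Positions 2 and 3 hold 6 and 15; after swapping, the array is [16, 15, 6, 5, 18].
Sweep left to right; for each value list the smaller values that follow it:
16: 3
15: 2
6: 1
5: 0
18: 0
Sum: 3 + 2 + 1 + 0 + 0 = 6

6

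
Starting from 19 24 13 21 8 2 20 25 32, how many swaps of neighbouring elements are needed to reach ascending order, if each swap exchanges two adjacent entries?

14

Minimum adjacent swaps = number of inversions (each swap of adjacent out-of-order elements removes one inversion and no swap can remove more).
Count inversions — for each element, later elements that are smaller:
19: 13, 8, 2 → 3
24: 13, 21, 8, 2, 20 → 5
13: 8, 2 → 2
21: 8, 2, 20 → 3
8: 2 → 1
2: none → 0
20: none → 0
25: none → 0
32: none → 0
Total inversions: 3 + 5 + 2 + 3 + 1 + 0 + 0 + 0 + 0 = 14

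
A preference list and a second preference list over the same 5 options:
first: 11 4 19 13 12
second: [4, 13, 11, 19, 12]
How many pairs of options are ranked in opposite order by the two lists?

Assign each item its position (1..5) in the first ordering, then rewrite the second ordering as that position sequence:
positions: 11→1, 4→2, 19→3, 13→4, 12→5
second ordering as positions: [2, 4, 1, 3, 5]
Discordant pairs = inversions in this position sequence.
2: 1 → 1
4: 1, 3 → 2
1: 0
3: 0
5: 0
Total: 1 + 2 + 0 + 0 + 0 = 3

There are 3 pairs.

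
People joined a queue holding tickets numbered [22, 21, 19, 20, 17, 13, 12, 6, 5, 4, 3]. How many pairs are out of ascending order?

Sweep left to right; for each value list the smaller values that follow it:
22: 10
21: 9
19: 7
20: 7
17: 6
13: 5
12: 4
6: 3
5: 2
4: 1
3: 0
Sum: 10 + 9 + 7 + 7 + 6 + 5 + 4 + 3 + 2 + 1 + 0 = 54

There are 54 inversions.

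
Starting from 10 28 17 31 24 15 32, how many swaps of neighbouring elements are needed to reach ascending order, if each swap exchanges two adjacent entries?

7

Each adjacent swap fixes exactly one inversion, so the minimum swap count equals the number of inversions.
Count inversions — for each element, later elements that are smaller:
10: none → 0
28: 17, 24, 15 → 3
17: 15 → 1
31: 24, 15 → 2
24: 15 → 1
15: none → 0
32: none → 0
Total inversions: 0 + 3 + 1 + 2 + 1 + 0 + 0 = 7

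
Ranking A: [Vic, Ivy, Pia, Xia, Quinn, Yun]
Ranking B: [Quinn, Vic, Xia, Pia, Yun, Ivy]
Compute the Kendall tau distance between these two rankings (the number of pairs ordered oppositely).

Assign each item its position (1..6) in the first ordering, then rewrite the second ordering as that position sequence:
positions: Vic→1, Ivy→2, Pia→3, Xia→4, Quinn→5, Yun→6
second ordering as positions: [5, 1, 4, 3, 6, 2]
Discordant pairs = inversions in this position sequence.
5: 1, 4, 3, 2 → 4
1: 0
4: 3, 2 → 2
3: 2 → 1
6: 2 → 1
2: 0
Total: 4 + 0 + 2 + 1 + 1 + 0 = 8

8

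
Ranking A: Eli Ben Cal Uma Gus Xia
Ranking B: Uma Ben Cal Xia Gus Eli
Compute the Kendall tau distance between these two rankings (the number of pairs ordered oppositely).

8 discordant pairs

Assign each item its position (1..6) in the first ordering, then rewrite the second ordering as that position sequence:
positions: Eli→1, Ben→2, Cal→3, Uma→4, Gus→5, Xia→6
second ordering as positions: [4, 2, 3, 6, 5, 1]
Discordant pairs = inversions in this position sequence.
4: 2, 3, 1 → 3
2: 1 → 1
3: 1 → 1
6: 5, 1 → 2
5: 1 → 1
1: 0
Total: 3 + 1 + 1 + 2 + 1 + 0 = 8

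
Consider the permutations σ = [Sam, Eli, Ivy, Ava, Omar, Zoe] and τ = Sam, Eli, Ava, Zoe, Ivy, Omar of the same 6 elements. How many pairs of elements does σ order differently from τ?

Assign each item its position (1..6) in the first ordering, then rewrite the second ordering as that position sequence:
positions: Sam→1, Eli→2, Ivy→3, Ava→4, Omar→5, Zoe→6
second ordering as positions: [1, 2, 4, 6, 3, 5]
Discordant pairs = inversions in this position sequence.
1: 0
2: 0
4: 3 → 1
6: 3, 5 → 2
3: 0
5: 0
Total: 0 + 0 + 1 + 2 + 0 + 0 = 3

3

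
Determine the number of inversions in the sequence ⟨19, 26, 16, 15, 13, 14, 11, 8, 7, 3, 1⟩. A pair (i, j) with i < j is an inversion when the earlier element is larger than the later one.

53 inversions

Element-by-element contributions:
19 → 16, 15, 13, 14, 11, 8, 7, 3, 1 → 9
26 → 16, 15, 13, 14, 11, 8, 7, 3, 1 → 9
16 → 15, 13, 14, 11, 8, 7, 3, 1 → 8
15 → 13, 14, 11, 8, 7, 3, 1 → 7
13 → 11, 8, 7, 3, 1 → 5
14 → 11, 8, 7, 3, 1 → 5
11 → 8, 7, 3, 1 → 4
8 → 7, 3, 1 → 3
7 → 3, 1 → 2
3 → 1 → 1
1 → none → 0
Sum: 9 + 9 + 8 + 7 + 5 + 5 + 4 + 3 + 2 + 1 + 0 = 53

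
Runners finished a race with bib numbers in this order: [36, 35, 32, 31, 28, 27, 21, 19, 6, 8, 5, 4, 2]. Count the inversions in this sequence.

77

Element-by-element contributions:
36 → 35, 32, 31, 28, 27, 21, 19, 6, 8, 5, 4, 2 → 12
35 → 32, 31, 28, 27, 21, 19, 6, 8, 5, 4, 2 → 11
32 → 31, 28, 27, 21, 19, 6, 8, 5, 4, 2 → 10
31 → 28, 27, 21, 19, 6, 8, 5, 4, 2 → 9
28 → 27, 21, 19, 6, 8, 5, 4, 2 → 8
27 → 21, 19, 6, 8, 5, 4, 2 → 7
21 → 19, 6, 8, 5, 4, 2 → 6
19 → 6, 8, 5, 4, 2 → 5
6 → 5, 4, 2 → 3
8 → 5, 4, 2 → 3
5 → 4, 2 → 2
4 → 2 → 1
2 → none → 0
Sum: 12 + 11 + 10 + 9 + 8 + 7 + 6 + 5 + 3 + 3 + 2 + 1 + 0 = 77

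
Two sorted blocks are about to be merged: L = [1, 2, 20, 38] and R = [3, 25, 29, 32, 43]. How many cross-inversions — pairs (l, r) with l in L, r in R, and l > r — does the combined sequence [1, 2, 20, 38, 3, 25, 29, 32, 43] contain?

5

Take each right-half value and tally the left-half values above it:
r = 3: 20, 38 → 2
r = 25: 38 → 1
r = 29: 38 → 1
r = 32: 38 → 1
r = 43: none → 0
Cross-inversions: 2 + 1 + 1 + 1 + 0 = 5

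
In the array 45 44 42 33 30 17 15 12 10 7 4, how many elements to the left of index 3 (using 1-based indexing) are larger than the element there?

The element at index 3 is 42.
Elements before it: 45, 44
Those larger than 42: 45, 44

2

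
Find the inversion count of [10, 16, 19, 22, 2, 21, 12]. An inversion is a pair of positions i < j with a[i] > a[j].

9 out-of-order pairs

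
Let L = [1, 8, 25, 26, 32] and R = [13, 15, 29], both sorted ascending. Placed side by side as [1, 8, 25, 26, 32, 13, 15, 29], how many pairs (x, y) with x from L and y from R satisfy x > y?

Take each right-half value and tally the left-half values above it:
r = 13: 25, 26, 32 → 3
r = 15: 25, 26, 32 → 3
r = 29: 32 → 1
Cross-inversions: 3 + 3 + 1 = 7

7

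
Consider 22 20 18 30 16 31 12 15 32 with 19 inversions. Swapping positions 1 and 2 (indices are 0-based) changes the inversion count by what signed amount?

Positions 1 and 2 hold 20 and 18; after swapping, the array is [22, 18, 20, 30, 16, 31, 12, 15, 32].
Element-by-element contributions:
22 → 18, 20, 16, 12, 15 → 5
18 → 16, 12, 15 → 3
20 → 16, 12, 15 → 3
30 → 16, 12, 15 → 3
16 → 12, 15 → 2
31 → 12, 15 → 2
12 → none → 0
15 → none → 0
32 → none → 0
Sum: 5 + 3 + 3 + 3 + 2 + 2 + 0 + 0 + 0 = 18
Change: 18 − 19 = -1

-1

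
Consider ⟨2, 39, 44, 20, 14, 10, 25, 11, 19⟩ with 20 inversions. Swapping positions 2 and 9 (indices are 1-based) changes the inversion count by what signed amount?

-5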